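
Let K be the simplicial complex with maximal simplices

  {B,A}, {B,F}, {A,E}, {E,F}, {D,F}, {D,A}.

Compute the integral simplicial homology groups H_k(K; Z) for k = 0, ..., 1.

H_0 = Z,  H_1 = Z^2.

Fix the vertex order A < B < D < E < F and write every simplex with vertices in increasing order. Then dim K = 1 and the simplices of K are:

  0-simplices (5): A, B, D, E, F
  1-simplices (6): AB, AD, AE, BF, DF, EF

so the chain groups are C_0 ≅ Z^5, C_1 ≅ Z^6.

The boundary map ∂_1: C_1 → C_0 sends each edge [p,q] (with p < q) to q − p. For instance
  ∂BF = F − B.
The resulting 5×6 matrix has rank 4, and its Smith normal form has invariant factors (1,1,1,1).

Computing H_k = (kernel of ∂_k) / (image of ∂_{k+1}):

  H_0: rank C_0 − rank ∂_1 = 5 − 4 = 1, and the invariant factors of ∂_1 are all 1, so H_0 ≅ Z.
  H_1: rank ker ∂_1 − rank ∂_2 = (6 − 4) − 0 = 2, and there is no ∂_2, so H_1 ≅ Z^2.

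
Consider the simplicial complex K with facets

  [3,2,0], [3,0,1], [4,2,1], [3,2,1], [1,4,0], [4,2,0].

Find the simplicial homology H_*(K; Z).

H_0 = Z,  H_1 = 0,  H_2 = Z.

We work with the vertex ordering 0 < 1 < 2 < 3 < 4. The simplices of K, each written with vertices in increasing order, are:

  0-simplices (5): [0], [1], [2], [3], [4]
  1-simplices (9): [0,1], [0,2], [0,3], [0,4], [1,2], [1,3], [1,4], [2,3], [2,4]
  2-simplices (6): [0,1,3], [0,1,4], [0,2,3], [0,2,4], [1,2,3], [1,2,4]

so the chain groups are C_0 ≅ Z^5, C_1 ≅ Z^9, C_2 ≅ Z^6.

Boundary ∂_1: C_1 → C_0 maps an edge to its endpoints' difference, ∂[p,q] = q − p.
The resulting 5×9 matrix has rank 4, and its Smith normal form has invariant factors (1,1,1,1).

Boundary ∂_2: C_2 → C_1 acts by ∂[p,q,r] = [q,r] − [p,r] + [p,q]. For instance
  ∂[0,2,4] = [2,4] − [0,4] + [0,2],
  ∂[1,2,3] = [2,3] − [1,3] + [1,2].
As a 9×6 matrix over Z this has rank 5, with invariant factors (1,1,1,1,1).

Reading off H_k = ker ∂_k / im ∂_{k+1}:

  H_0: rank C_0 − rank ∂_1 = 5 − 4 = 1, and the invariant factors of ∂_1 are all 1, so H_0 ≅ Z.
  H_1: rank ker ∂_1 − rank ∂_2 = (9 − 4) − 5 = 0, and the invariant factors of ∂_2 are all 1, so H_1 ≅ 0.
  H_2: rank ker ∂_2 − rank ∂_3 = (6 − 5) − 0 = 1, and there is no ∂_3, so H_2 ≅ Z.

As a check, the Euler characteristic is 5 − 9 + 6 = 2, which agrees with 1 − 0 + 1 = 2.
(K is a triangulation of the 2-sphere S^2.)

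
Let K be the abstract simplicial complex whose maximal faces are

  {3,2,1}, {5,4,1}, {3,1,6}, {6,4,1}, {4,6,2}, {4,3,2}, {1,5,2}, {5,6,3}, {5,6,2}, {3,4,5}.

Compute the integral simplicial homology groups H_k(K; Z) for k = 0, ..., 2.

H_0 = Z,  H_1 = Z/2Z,  H_2 = 0.

Take the total order 1 < 2 < 3 < 4 < 5 < 6 on the vertex set. Then K (dimension 2) consists of the simplices:

  0-simplices (6): [1], [2], [3], [4], [5], [6]
  1-simplices (15): [1,2], [1,3], [1,4], [1,5], [1,6], [2,3], [2,4], [2,5], [2,6], [3,4], [3,5], [3,6], [4,5], [4,6], [5,6]
  2-simplices (10): [1,2,3], [1,2,5], [1,3,6], [1,4,5], [1,4,6], [2,3,4], [2,4,6], [2,5,6], [3,4,5], [3,5,6]

Hence C_0 ≅ Z^6, C_1 ≅ Z^15, C_2 ≅ Z^10.

The boundary map ∂_1: C_1 → C_0 maps an edge to its endpoints' difference, ∂[p,q] = q − p.
The 6×15 boundary matrix has rank 5 and Smith normal form diag(1,1,1,1,1).

The boundary map ∂_2: C_2 → C_1 acts by ∂[p,q,r] = [q,r] − [p,r] + [p,q]. For instance
  ∂[3,5,6] = [5,6] − [3,6] + [3,5],
  ∂[2,5,6] = [5,6] − [2,6] + [2,5].
The 15×10 boundary matrix has rank 10 and Smith normal form diag(1,1,1,1,1,1,1,1,1,2).

Reading off H_k = ker ∂_k / im ∂_{k+1}:

  H_0: rank C_0 − rank ∂_1 = 6 − 5 = 1, and the invariant factors of ∂_1 are all 1, so H_0 = Z.
  H_1: rank ker ∂_1 − rank ∂_2 = (15 − 5) − 10 = 0, and ∂_2 has invariant factor 2 > 1, so H_1 = Z/2Z.
  H_2: rank ker ∂_2 − rank ∂_3 = (10 − 10) − 0 = 0, and there is no ∂_3, so H_2 = 0.

(K is a triangulation of the real projective plane RP^2.)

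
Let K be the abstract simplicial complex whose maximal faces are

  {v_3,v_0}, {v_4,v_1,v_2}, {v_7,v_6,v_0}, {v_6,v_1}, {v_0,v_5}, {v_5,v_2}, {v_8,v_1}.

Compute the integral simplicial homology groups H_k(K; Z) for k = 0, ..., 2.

We work with the vertex ordering v_0 < v_1 < v_2 < v_3 < v_4 < v_5 < v_6 < v_7 < v_8. The simplices of K, each written with vertices in increasing order, are:

  0-simplices (9): [v_0], [v_1], [v_2], [v_3], [v_4], [v_5], [v_6], [v_7], [v_8]
  1-simplices (11): [v_0,v_3], [v_0,v_5], [v_0,v_6], [v_0,v_7], [v_1,v_2], [v_1,v_4], [v_1,v_6], [v_1,v_8], [v_2,v_4], [v_2,v_5], [v_6,v_7]
  2-simplices (2): [v_0,v_6,v_7], [v_1,v_2,v_4]

giving chain groups C_0 ≅ Z^9, C_1 ≅ Z^11, C_2 ≅ Z^2.

The boundary map ∂_1: C_1 → C_0 maps an edge to its endpoints' difference, ∂[p,q] = q − p.
This gives a 9×11 integer matrix of rank 8; reducing to Smith normal form yields diagonal entries (1,1,1,1,1,1,1,1).

The boundary map ∂_2: C_2 → C_1 maps a triangle to the signed sum of its edges. For instance
  ∂[v_0,v_6,v_7] = [v_6,v_7] − [v_0,v_7] + [v_0,v_6],
  ∂[v_1,v_2,v_4] = [v_2,v_4] − [v_1,v_4] + [v_1,v_2].
The resulting 11×2 matrix has rank 2, and its Smith normal form has invariant factors (1,1).

From H_k ≅ ker(∂_k) / im(∂_{k+1}) we obtain:

  H_0: rank C_0 − rank ∂_1 = 9 − 8 = 1, and the invariant factors of ∂_1 are all 1, so H_0 = Z.
  H_1: rank ker ∂_1 − rank ∂_2 = (11 − 8) − 2 = 1, and the invariant factors of ∂_2 are all 1, so H_1 = Z.
  H_2: rank ker ∂_2 − rank ∂_3 = (2 − 2) − 0 = 0, and there is no ∂_3, so H_2 = 0.

H_0 ≅ Z,  H_1 ≅ Z,  H_2 = 0.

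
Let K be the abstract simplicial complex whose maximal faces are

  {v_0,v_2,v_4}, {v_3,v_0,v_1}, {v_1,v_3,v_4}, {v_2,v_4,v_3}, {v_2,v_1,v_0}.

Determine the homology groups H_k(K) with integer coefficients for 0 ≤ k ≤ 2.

We work with the vertex ordering v_0 < v_1 < v_2 < v_3 < v_4. The simplices of K, each written with vertices in increasing order, are:

  0-simplices (5): [v_0], [v_1], [v_2], [v_3], [v_4]
  1-simplices (10): [v_0,v_1], [v_0,v_2], [v_0,v_3], [v_0,v_4], [v_1,v_2], [v_1,v_3], [v_1,v_4], [v_2,v_3], [v_2,v_4], [v_3,v_4]
  2-simplices (5): [v_0,v_1,v_2], [v_0,v_1,v_3], [v_0,v_2,v_4], [v_1,v_3,v_4], [v_2,v_3,v_4]

giving chain groups C_0 ≅ Z^5, C_1 ≅ Z^10, C_2 ≅ Z^5.

The boundary map ∂_1: C_1 → C_0 maps an edge to its endpoints' difference, ∂[p,q] = q − p.
As a 5×10 matrix over Z this has rank 4, with invariant factors (1,1,1,1).

Boundary ∂_2: C_2 → C_1 sends each 2-simplex [p,q,r] to [q,r] − [p,r] + [p,q]. For instance
  ∂[v_2,v_3,v_4] = [v_3,v_4] − [v_2,v_4] + [v_2,v_3],
  ∂[v_0,v_1,v_2] = [v_1,v_2] − [v_0,v_2] + [v_0,v_1].
The resulting 10×5 matrix has rank 5, and its Smith normal form has invariant factors (1,1,1,1,1).

Computing H_k = (kernel of ∂_k) / (image of ∂_{k+1}):

  H_0: rank C_0 − rank ∂_1 = 5 − 4 = 1, and the invariant factors of ∂_1 are all 1, so H_0 = Z.
  H_1: rank ker ∂_1 − rank ∂_2 = (10 − 4) − 5 = 1, and the invariant factors of ∂_2 are all 1, so H_1 = Z.
  H_2: rank ker ∂_2 − rank ∂_3 = (5 − 5) − 0 = 0, and there is no ∂_3, so H_2 = 0.

(K is a triangulation of the Möbius band.)

H_0 = Z,  H_1 = Z,  H_2 = 0.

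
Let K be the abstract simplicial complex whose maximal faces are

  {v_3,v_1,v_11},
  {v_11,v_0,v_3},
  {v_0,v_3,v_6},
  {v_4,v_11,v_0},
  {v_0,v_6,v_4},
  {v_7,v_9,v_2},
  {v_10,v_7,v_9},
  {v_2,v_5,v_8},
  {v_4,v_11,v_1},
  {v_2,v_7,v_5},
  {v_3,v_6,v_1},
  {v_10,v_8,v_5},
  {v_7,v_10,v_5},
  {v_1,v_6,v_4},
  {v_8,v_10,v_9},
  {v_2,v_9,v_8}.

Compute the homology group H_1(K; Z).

Order the vertices as v_0 < v_1 < v_2 < v_3 < v_4 < v_5 < v_6 < v_7 < v_8 < v_9 < v_10 < v_11. Listing each simplex with vertices in this order, K has dimension 2 with simplices:

  0-simplices (12): [v_0], [v_1], [v_2], [v_3], [v_4], [v_5], [v_6], [v_7], [v_8], [v_9], [v_10], [v_11]
  1-simplices (24): (24 of them)
  2-simplices (16): (16 of them)

Hence C_0 ≅ Z^12, C_1 ≅ Z^24, C_2 ≅ Z^16.

∂_1: C_1 → C_0 maps an edge to its endpoints' difference, ∂[p,q] = q − p.
As a 12×24 matrix over Z this has rank 10, with invariant factors (1,1,1,1,1,1,1,1,1,1).

The boundary map ∂_2: C_2 → C_1 sends each 2-simplex [p,q,r] to [q,r] − [p,r] + [p,q]. For instance
  ∂[v_7,v_9,v_10] = [v_9,v_10] − [v_7,v_10] + [v_7,v_9],
  ∂[v_0,v_4,v_11] = [v_4,v_11] − [v_0,v_11] + [v_0,v_4].
The 24×16 boundary matrix has rank 14 and Smith normal form diag(1,1,1,1,1,1,1,1,1,1,1,1,1,1).

Computing H_k = (kernel of ∂_k) / (image of ∂_{k+1}):

  H_1: rank ker ∂_1 − rank ∂_2 = (24 − 10) − 14 = 0, and the invariant factors of ∂_2 are all 1, so H_1 = 0.

H_1 = 0.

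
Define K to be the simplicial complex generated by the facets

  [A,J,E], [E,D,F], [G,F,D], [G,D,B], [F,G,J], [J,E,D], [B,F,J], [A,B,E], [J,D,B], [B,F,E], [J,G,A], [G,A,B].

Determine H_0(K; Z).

K has 7 vertices, 18 edges, 12 triangles.
rank ∂_0 = 0, rank ∂_1 = 6 ⇒ b_0 = 7 − 0 − 6 = 1; all invariant factors of ∂_1 are 1 so no torsion. So H_0 ≅ Z.

H_0 ≅ Z.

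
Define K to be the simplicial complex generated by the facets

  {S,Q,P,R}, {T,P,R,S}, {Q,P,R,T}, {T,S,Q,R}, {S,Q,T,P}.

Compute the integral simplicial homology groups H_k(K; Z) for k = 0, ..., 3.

K has 5 vertices, 10 edges, 10 triangles, 5 3-simplices.
rank ∂_0 = 0, rank ∂_1 = 4 ⇒ b_0 = 5 − 0 − 4 = 1; all invariant factors of ∂_1 are 1 so no torsion. So H_0 = Z.
rank ∂_1 = 4, rank ∂_2 = 6 ⇒ b_1 = 10 − 4 − 6 = 0; all invariant factors of ∂_2 are 1 so no torsion. So H_1 = 0.
rank ∂_2 = 6, rank ∂_3 = 4 ⇒ b_2 = 10 − 6 − 4 = 0; all invariant factors of ∂_3 are 1 so no torsion. So H_2 = 0.
rank ∂_3 = 4, rank ∂_4 = 0 ⇒ b_3 = 5 − 4 − 0 = 1. So H_3 = Z.

H_0 ≅ Z,  H_1 = 0,  H_2 = 0,  H_3 ≅ Z.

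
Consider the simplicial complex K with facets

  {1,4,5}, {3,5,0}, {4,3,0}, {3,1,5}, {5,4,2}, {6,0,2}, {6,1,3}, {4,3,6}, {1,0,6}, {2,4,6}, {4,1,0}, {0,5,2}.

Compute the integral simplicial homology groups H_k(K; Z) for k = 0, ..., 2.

H_0 ≅ Z,  H_1 ≅ Z/2,  H_2 = 0.

Order the vertices as 0 < 1 < 2 < 3 < 4 < 5 < 6. Listing each simplex with vertices in this order, K has dimension 2 with simplices:

  0-simplices (7): [0], [1], [2], [3], [4], [5], [6]
  1-simplices (18): [0,1], [0,2], [0,3], [0,4], [0,5], [0,6], [1,3], [1,4], [1,5], [1,6], [2,4], [2,5], [2,6], [3,4], [3,5], [3,6], [4,5], [4,6]
  2-simplices (12): [0,1,4], [0,1,6], [0,2,5], [0,2,6], [0,3,4], [0,3,5], [1,3,5], [1,3,6], [1,4,5], [2,4,5], [2,4,6], [3,4,6]

Hence C_0 ≅ Z^7, C_1 ≅ Z^18, C_2 ≅ Z^12.

∂_1: C_1 → C_0 maps an edge to its endpoints' difference, ∂[p,q] = q − p.
As a 7×18 matrix over Z this has rank 6, with invariant factors (1,1,1,1,1,1).

∂_2: C_2 → C_1 acts by ∂[p,q,r] = [q,r] − [p,r] + [p,q]. For instance
  ∂[0,1,6] = [1,6] − [0,6] + [0,1],
  ∂[0,3,5] = [3,5] − [0,5] + [0,3].
This gives a 18×12 integer matrix of rank 12; reducing to Smith normal form yields diagonal entries (1,1,1,1,1,1,1,1,1,1,1,2).

Computing H_k = (kernel of ∂_k) / (image of ∂_{k+1}):

  H_0: rank C_0 − rank ∂_1 = 7 − 6 = 1, and the invariant factors of ∂_1 are all 1, so H_0 = Z.
  H_1: rank ker ∂_1 − rank ∂_2 = (18 − 6) − 12 = 0, and ∂_2 has invariant factor 2 > 1, so H_1 = Z/2.
  H_2: rank ker ∂_2 − rank ∂_3 = (12 − 12) − 0 = 0, and there is no ∂_3, so H_2 = 0.

As a check, the Euler characteristic is 7 − 18 + 12 = 1, which agrees with 1 − 0 + 0 = 1.
(K is a triangulation of the real projective plane RP^2.)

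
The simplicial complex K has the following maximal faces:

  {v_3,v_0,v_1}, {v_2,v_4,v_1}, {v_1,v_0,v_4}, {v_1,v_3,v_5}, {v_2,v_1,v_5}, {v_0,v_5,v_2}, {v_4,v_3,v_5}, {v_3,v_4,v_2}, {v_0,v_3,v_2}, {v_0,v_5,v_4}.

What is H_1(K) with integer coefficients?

H_1 ≅ Z/2.

K has 6 vertices, 15 edges, 10 triangles.
rank ∂_1 = 5, rank ∂_2 = 10 ⇒ b_1 = 15 − 5 − 10 = 0; ∂_2 has invariant factor(s) [2] giving torsion. So H_1 ≅ Z/2.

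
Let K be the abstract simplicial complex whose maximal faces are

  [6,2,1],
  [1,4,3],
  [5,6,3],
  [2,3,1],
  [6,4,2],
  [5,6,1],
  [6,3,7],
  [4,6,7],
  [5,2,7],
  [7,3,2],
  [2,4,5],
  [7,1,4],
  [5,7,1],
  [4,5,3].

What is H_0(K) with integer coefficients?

Order the vertices as 1 < 2 < 3 < 4 < 5 < 6 < 7. Listing each simplex with vertices in this order, K has dimension 2 with simplices:

  0-simplices (7): [1], [2], [3], [4], [5], [6], [7]
  1-simplices (21): [1,2], [1,3], [1,4], [1,5], [1,6], [1,7], [2,3], [2,4], [2,5], [2,6], [2,7], [3,4], [3,5], [3,6], [3,7], [4,5], [4,6], [4,7], [5,6], [5,7], [6,7]
  2-simplices (14): [1,2,3], [1,2,6], [1,3,4], [1,4,7], [1,5,6], [1,5,7], [2,3,7], [2,4,5], [2,4,6], [2,5,7], [3,4,5], [3,5,6], [3,6,7], [4,6,7]

Hence C_0 ≅ Z^7, C_1 ≅ Z^21, C_2 ≅ Z^14.

∂_1: C_1 → C_0 maps an edge to its endpoints' difference, ∂[p,q] = q − p. For instance
  ∂[4,6] = [6] − [4].
The 7×21 boundary matrix has rank 6 and Smith normal form diag(1,1,1,1,1,1).

The boundary map ∂_2: C_2 → C_1 acts by ∂[p,q,r] = [q,r] − [p,r] + [p,q]. For instance
  ∂[4,6,7] = [6,7] − [4,7] + [4,6],
  ∂[3,6,7] = [6,7] − [3,7] + [3,6].
As a 21×14 matrix over Z this has rank 13, with invariant factors (1,1,1,1,1,1,1,1,1,1,1,1,1).

From H_k ≅ ker(∂_k) / im(∂_{k+1}) we obtain:

  H_0: rank C_0 − rank ∂_1 = 7 − 6 = 1, and the invariant factors of ∂_1 are all 1, so H_0 ≅ Z.

(K is a triangulation of the torus T^2.)

H_0 ≅ Z.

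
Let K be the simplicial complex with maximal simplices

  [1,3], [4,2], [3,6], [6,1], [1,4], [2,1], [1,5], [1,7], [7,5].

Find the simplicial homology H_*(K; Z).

Fix the vertex order 1 < 2 < 3 < 4 < 5 < 6 < 7 and write every simplex with vertices in increasing order. Then dim K = 1 and the simplices of K are:

  0-simplices (7): [1], [2], [3], [4], [5], [6], [7]
  1-simplices (9): [1,2], [1,3], [1,4], [1,5], [1,6], [1,7], [2,4], [3,6], [5,7]

Hence C_0 ≅ Z^7, C_1 ≅ Z^9.

The boundary map ∂_1: C_1 → C_0 maps an edge to its endpoints' difference, ∂[p,q] = q − p. For instance
  ∂[1,2] = [2] − [1].
As a 7×9 matrix over Z this has rank 6, with invariant factors (1,1,1,1,1,1).

Computing H_k = (kernel of ∂_k) / (image of ∂_{k+1}):

  H_0: rank C_0 − rank ∂_1 = 7 − 6 = 1, and the invariant factors of ∂_1 are all 1, so H_0 ≅ Z.
  H_1: rank ker ∂_1 − rank ∂_2 = (9 − 6) − 0 = 3, and there is no ∂_2, so H_1 ≅ Z^3.

H_0 ≅ Z,  H_1 ≅ Z^3.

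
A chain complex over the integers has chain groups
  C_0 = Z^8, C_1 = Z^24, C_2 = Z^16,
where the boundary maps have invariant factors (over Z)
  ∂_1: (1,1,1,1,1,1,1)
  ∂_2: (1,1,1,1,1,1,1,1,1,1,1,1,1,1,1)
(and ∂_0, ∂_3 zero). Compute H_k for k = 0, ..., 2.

H_0 ≅ Z,  H_1 ≅ Z^2,  H_2 ≅ Z.

H_0: b_0 = 8 − 0 − 7 = 1; torsion from ∂_1 factors > 1: none. So H_0 ≅ Z.
H_1: b_1 = 24 − 7 − 15 = 2; torsion from ∂_2 factors > 1: none. So H_1 ≅ Z^2.
H_2: b_2 = 16 − 15 − 0 = 1; torsion from ∂_3 factors > 1: none. So H_2 ≅ Z.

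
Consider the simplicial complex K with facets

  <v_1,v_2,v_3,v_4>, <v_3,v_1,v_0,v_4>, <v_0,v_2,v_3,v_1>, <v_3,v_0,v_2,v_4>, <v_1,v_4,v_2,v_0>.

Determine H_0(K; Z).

Order the vertices as v_0 < v_1 < v_2 < v_3 < v_4. Listing each simplex with vertices in this order, K has dimension 3 with simplices:

  0-simplices (5): [v_0], [v_1], [v_2], [v_3], [v_4]
  1-simplices (10): [v_0,v_1], [v_0,v_2], [v_0,v_3], [v_0,v_4], [v_1,v_2], [v_1,v_3], [v_1,v_4], [v_2,v_3], [v_2,v_4], [v_3,v_4]
  2-simplices (10): [v_0,v_1,v_2], [v_0,v_1,v_3], [v_0,v_1,v_4], [v_0,v_2,v_3], [v_0,v_2,v_4], [v_0,v_3,v_4], [v_1,v_2,v_3], [v_1,v_2,v_4], [v_1,v_3,v_4], [v_2,v_3,v_4]
  3-simplices (5): [v_0,v_1,v_2,v_3], [v_0,v_1,v_2,v_4], [v_0,v_1,v_3,v_4], [v_0,v_2,v_3,v_4], [v_1,v_2,v_3,v_4]

giving chain groups C_0 ≅ Z^5, C_1 ≅ Z^10, C_2 ≅ Z^10, C_3 ≅ Z^5.

The boundary map ∂_1: C_1 → C_0 maps an edge to its endpoints' difference, ∂[p,q] = q − p.
This gives a 5×10 integer matrix of rank 4; reducing to Smith normal form yields diagonal entries (1,1,1,1).

The boundary map ∂_2: C_2 → C_1 acts by ∂[p,q,r] = [q,r] − [p,r] + [p,q]. For instance
  ∂[v_1,v_3,v_4] = [v_3,v_4] − [v_1,v_4] + [v_1,v_3],
  ∂[v_0,v_1,v_3] = [v_1,v_3] − [v_0,v_3] + [v_0,v_1].
The 10×10 boundary matrix has rank 6 and Smith normal form diag(1,1,1,1,1,1).

The boundary map ∂_3: C_3 → C_2 sends each 3-simplex σ to the alternating sum Σ_i (−1)^i (σ with its i-th vertex removed). For instance
  ∂[v_0,v_1,v_2,v_3] = [v_1,v_2,v_3] − [v_0,v_2,v_3] + [v_0,v_1,v_3] − [v_0,v_1,v_2],
  ∂[v_0,v_1,v_2,v_4] = [v_1,v_2,v_4] − [v_0,v_2,v_4] + [v_0,v_1,v_4] − [v_0,v_1,v_2].
The resulting 10×5 matrix has rank 4, and its Smith normal form has invariant factors (1,1,1,1).

Now H_k = ker ∂_k / im ∂_{k+1}, so:

  H_0: rank C_0 − rank ∂_1 = 5 − 4 = 1, and the invariant factors of ∂_1 are all 1, so H_0 ≅ Z.

(K is a triangulation of the 3-sphere S^3.)

H_0 ≅ Z.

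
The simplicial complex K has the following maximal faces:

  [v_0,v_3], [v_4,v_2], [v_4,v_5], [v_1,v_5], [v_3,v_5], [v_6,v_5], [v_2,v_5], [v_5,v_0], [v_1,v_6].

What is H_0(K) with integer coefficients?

H_0 ≅ Z.

K has 7 vertices, 9 edges.
rank ∂_0 = 0, rank ∂_1 = 6 ⇒ b_0 = 7 − 0 − 6 = 1; all invariant factors of ∂_1 are 1 so no torsion. So H_0 = Z.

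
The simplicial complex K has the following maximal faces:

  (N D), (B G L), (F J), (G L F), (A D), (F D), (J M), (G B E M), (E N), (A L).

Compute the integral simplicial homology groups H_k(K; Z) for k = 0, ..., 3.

H_0 ≅ Z,  H_1 ≅ Z^3,  H_2 = 0,  H_3 = 0.

We work with the vertex ordering A < B < D < E < F < G < J < L < M < N. The simplices of K, each written with vertices in increasing order, are:

  0-simplices (10): A, B, D, E, F, G, J, L, M, N
  1-simplices (17): AD, AL, BE, BG, BL, BM, DF, DN, EG, EM, EN, FG, FJ, FL, GL, GM, JM
  2-simplices (6): BEG, BEM, BGL, BGM, EGM, FGL
  3-simplices (1): BEGM

giving chain groups C_0 ≅ Z^10, C_1 ≅ Z^17, C_2 ≅ Z^6, C_3 ≅ Z^1.

The boundary map ∂_1: C_1 → C_0 sends each edge [p,q] (with p < q) to q − p.
This gives a 10×17 integer matrix of rank 9; reducing to Smith normal form yields diagonal entries (1,1,1,1,1,1,1,1,1).

∂_2: C_2 → C_1 sends each 2-simplex [p,q,r] to [q,r] − [p,r] + [p,q]. For instance
  ∂BGL = GL − BL + BG,
  ∂BEG = EG − BG + BE.
The 17×6 boundary matrix has rank 5 and Smith normal form diag(1,1,1,1,1).

Boundary ∂_3: C_3 → C_2 sends each 3-simplex σ to the alternating sum Σ_i (−1)^i (σ with its i-th vertex removed). For instance
  ∂BEGM = EGM − BGM + BEM − BEG.
The 6×1 boundary matrix has rank 1 and Smith normal form diag(1).

Computing H_k = (kernel of ∂_k) / (image of ∂_{k+1}):

  H_0: rank C_0 − rank ∂_1 = 10 − 9 = 1, and the invariant factors of ∂_1 are all 1, so H_0 ≅ Z.
  H_1: rank ker ∂_1 − rank ∂_2 = (17 − 9) − 5 = 3, and the invariant factors of ∂_2 are all 1, so H_1 ≅ Z^3.
  H_2: rank ker ∂_2 − rank ∂_3 = (6 − 5) − 1 = 0, and the invariant factors of ∂_3 are all 1, so H_2 ≅ 0.
  H_3: rank ker ∂_3 − rank ∂_4 = (1 − 1) − 0 = 0, and there is no ∂_4, so H_3 ≅ 0.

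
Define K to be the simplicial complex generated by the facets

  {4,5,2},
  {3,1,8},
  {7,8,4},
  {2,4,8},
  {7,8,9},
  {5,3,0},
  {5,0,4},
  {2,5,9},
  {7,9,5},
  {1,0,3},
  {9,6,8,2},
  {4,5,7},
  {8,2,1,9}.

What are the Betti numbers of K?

Order the vertices as 0 < 1 < 2 < 3 < 4 < 5 < 6 < 7 < 8 < 9. Listing each simplex with vertices in this order, K has dimension 3 with simplices:

  0-simplices (10): [0], [1], [2], [3], [4], [5], [6], [7], [8], [9]
  1-simplices (25): (25 of them)
  2-simplices (18): [0,1,3], [0,3,5], [0,4,5], [1,2,8], [1,2,9], [1,3,8], [1,8,9], [2,4,5], [2,4,8], [2,5,9], [2,6,8], [2,6,9], [2,8,9], [4,5,7], [4,7,8], [5,7,9], [6,8,9], [7,8,9]
  3-simplices (2): [1,2,8,9], [2,6,8,9]

giving chain groups C_0 ≅ Z^10, C_1 ≅ Z^25, C_2 ≅ Z^18, C_3 ≅ Z^2.

The boundary map ∂_1: C_1 → C_0 is given by ∂[p,q] = [q] − [p]. For instance
  ∂[5,7] = [7] − [5].
This gives a 10×25 integer matrix of rank 9; reducing to Smith normal form yields diagonal entries (1,1,1,1,1,1,1,1,1).

The boundary map ∂_2: C_2 → C_1 sends each 2-simplex [p,q,r] to [q,r] − [p,r] + [p,q]. For instance
  ∂[2,6,9] = [6,9] − [2,9] + [2,6],
  ∂[5,7,9] = [7,9] − [5,9] + [5,7].
As a 25×18 matrix over Z this has rank 15, with invariant factors (1,1,1,1,1,1,1,1,1,1,1,1,1,1,1).

∂_3: C_3 → C_2 sends each 3-simplex σ to the alternating sum Σ_i (−1)^i (σ with its i-th vertex removed). For instance
  ∂[1,2,8,9] = [2,8,9] − [1,8,9] + [1,2,9] − [1,2,8],
  ∂[2,6,8,9] = [6,8,9] − [2,8,9] + [2,6,9] − [2,6,8].
As a 18×2 matrix over Z this has rank 2, with invariant factors (1,1).

From H_k ≅ ker(∂_k) / im(∂_{k+1}) we obtain:

  H_0: rank C_0 − rank ∂_1 = 10 − 9 = 1, and the invariant factors of ∂_1 are all 1, so H_0 ≅ Z.
  H_1: rank ker ∂_1 − rank ∂_2 = (25 − 9) − 15 = 1, and the invariant factors of ∂_2 are all 1, so H_1 ≅ Z.
  H_2: rank ker ∂_2 − rank ∂_3 = (18 − 15) − 2 = 1, and the invariant factors of ∂_3 are all 1, so H_2 ≅ Z.
  H_3: rank ker ∂_3 − rank ∂_4 = (2 − 2) − 0 = 0, and there is no ∂_4, so H_3 ≅ 0.

Hence the Betti numbers are b_0 = 1, b_1 = 1, b_2 = 1, b_3 = 0.

b_0 = 1, b_1 = 1, b_2 = 1, b_3 = 0.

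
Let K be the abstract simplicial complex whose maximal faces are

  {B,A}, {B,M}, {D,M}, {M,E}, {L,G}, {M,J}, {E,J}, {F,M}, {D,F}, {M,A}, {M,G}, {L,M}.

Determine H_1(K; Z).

We work with the vertex ordering A < B < D < E < F < G < J < L < M. The simplices of K, each written with vertices in increasing order, are:

  0-simplices (9): A, B, D, E, F, G, J, L, M
  1-simplices (12): AB, AM, BM, DF, DM, EJ, EM, FM, GL, GM, JM, LM

Hence C_0 ≅ Z^9, C_1 ≅ Z^12.

∂_1: C_1 → C_0 maps an edge to its endpoints' difference, ∂[p,q] = q − p. For instance
  ∂DM = M − D.
As a 9×12 matrix over Z this has rank 8, with invariant factors (1,1,1,1,1,1,1,1).

Reading off H_k = ker ∂_k / im ∂_{k+1}:

  H_1: rank ker ∂_1 − rank ∂_2 = (12 − 8) − 0 = 4, and there is no ∂_2, so H_1 ≅ Z^4.

H_1 ≅ Z^4.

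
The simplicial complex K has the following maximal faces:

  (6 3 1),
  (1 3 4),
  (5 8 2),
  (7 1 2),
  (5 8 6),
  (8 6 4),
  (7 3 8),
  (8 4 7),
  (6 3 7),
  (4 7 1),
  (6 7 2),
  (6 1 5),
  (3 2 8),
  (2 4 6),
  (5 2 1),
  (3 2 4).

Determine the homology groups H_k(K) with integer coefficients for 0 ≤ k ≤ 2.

H_0 = Z,  H_1 = Z^2,  H_2 = Z.

We work with the vertex ordering 1 < 2 < 3 < 4 < 5 < 6 < 7 < 8. The simplices of K, each written with vertices in increasing order, are:

  0-simplices (8): [1], [2], [3], [4], [5], [6], [7], [8]
  1-simplices (24): (24 of them)
  2-simplices (16): [1,2,5], [1,2,7], [1,3,4], [1,3,6], [1,4,7], [1,5,6], [2,3,4], [2,3,8], [2,4,6], [2,5,8], [2,6,7], [3,6,7], [3,7,8], [4,6,8], [4,7,8], [5,6,8]

so the chain groups are C_0 ≅ Z^8, C_1 ≅ Z^24, C_2 ≅ Z^16.

Boundary ∂_1: C_1 → C_0 is given by ∂[p,q] = [q] − [p].
The resulting 8×24 matrix has rank 7, and its Smith normal form has invariant factors (1,1,1,1,1,1,1).

∂_2: C_2 → C_1 sends each 2-simplex [p,q,r] to [q,r] − [p,r] + [p,q]. For instance
  ∂[3,7,8] = [7,8] − [3,8] + [3,7],
  ∂[2,4,6] = [4,6] − [2,6] + [2,4].
The 24×16 boundary matrix has rank 15 and Smith normal form diag(1,1,1,1,1,1,1,1,1,1,1,1,1,1,1).

Now H_k = ker ∂_k / im ∂_{k+1}, so:

  H_0: rank C_0 − rank ∂_1 = 8 − 7 = 1, and the invariant factors of ∂_1 are all 1, so H_0 ≅ Z.
  H_1: rank ker ∂_1 − rank ∂_2 = (24 − 7) − 15 = 2, and the invariant factors of ∂_2 are all 1, so H_1 ≅ Z^2.
  H_2: rank ker ∂_2 − rank ∂_3 = (16 − 15) − 0 = 1, and there is no ∂_3, so H_2 ≅ Z.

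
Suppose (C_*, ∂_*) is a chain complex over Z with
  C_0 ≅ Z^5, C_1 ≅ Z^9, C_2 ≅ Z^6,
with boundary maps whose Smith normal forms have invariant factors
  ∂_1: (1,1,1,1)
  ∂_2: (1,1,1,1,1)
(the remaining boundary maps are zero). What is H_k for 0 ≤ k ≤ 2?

H_0 ≅ Z,  H_1 = 0,  H_2 ≅ Z.

H_0: b_0 = 5 − 0 − 4 = 1; torsion from ∂_1 factors > 1: none. So H_0 ≅ Z.
H_1: b_1 = 9 − 4 − 5 = 0; torsion from ∂_2 factors > 1: none. So H_1 ≅ 0.
H_2: b_2 = 6 − 5 − 0 = 1; torsion from ∂_3 factors > 1: none. So H_2 ≅ Z.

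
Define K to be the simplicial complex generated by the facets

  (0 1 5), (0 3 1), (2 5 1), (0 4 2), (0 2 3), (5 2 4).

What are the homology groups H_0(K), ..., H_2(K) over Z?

H_0 ≅ Z,  H_1 ≅ Z,  H_2 = 0.

We work with the vertex ordering 0 < 1 < 2 < 3 < 4 < 5. The simplices of K, each written with vertices in increasing order, are:

  0-simplices (6): [0], [1], [2], [3], [4], [5]
  1-simplices (12): [0,1], [0,2], [0,3], [0,4], [0,5], [1,2], [1,3], [1,5], [2,3], [2,4], [2,5], [4,5]
  2-simplices (6): [0,1,3], [0,1,5], [0,2,3], [0,2,4], [1,2,5], [2,4,5]

giving chain groups C_0 ≅ Z^6, C_1 ≅ Z^12, C_2 ≅ Z^6.

Boundary ∂_1: C_1 → C_0 is given by ∂[p,q] = [q] − [p].
This gives a 6×12 integer matrix of rank 5; reducing to Smith normal form yields diagonal entries (1,1,1,1,1).

Boundary ∂_2: C_2 → C_1 sends each 2-simplex [p,q,r] to [q,r] − [p,r] + [p,q]. For instance
  ∂[0,2,3] = [2,3] − [0,3] + [0,2],
  ∂[0,1,3] = [1,3] − [0,3] + [0,1].
The resulting 12×6 matrix has rank 6, and its Smith normal form has invariant factors (1,1,1,1,1,1).

Computing H_k = (kernel of ∂_k) / (image of ∂_{k+1}):

  H_0: rank C_0 − rank ∂_1 = 6 − 5 = 1, and the invariant factors of ∂_1 are all 1, so H_0 ≅ Z.
  H_1: rank ker ∂_1 − rank ∂_2 = (12 − 5) − 6 = 1, and the invariant factors of ∂_2 are all 1, so H_1 ≅ Z.
  H_2: rank ker ∂_2 − rank ∂_3 = (6 − 6) − 0 = 0, and there is no ∂_3, so H_2 ≅ 0.

As a check, the Euler characteristic is 6 − 12 + 6 = 0, which agrees with 1 − 1 + 0 = 0.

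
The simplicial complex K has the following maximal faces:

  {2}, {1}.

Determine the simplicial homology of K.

H_0 ≅ Z^2.

Order the vertices as 1 < 2. Listing each simplex with vertices in this order, K has dimension 0 with simplices:

  0-simplices (2): [1], [2]

giving chain groups C_0 ≅ Z^2.

Now H_k = ker ∂_k / im ∂_{k+1}, so:

  H_0: rank C_0 − rank ∂_1 = 2 − 0 = 2, and there is no ∂_1, so H_0 = Z^2.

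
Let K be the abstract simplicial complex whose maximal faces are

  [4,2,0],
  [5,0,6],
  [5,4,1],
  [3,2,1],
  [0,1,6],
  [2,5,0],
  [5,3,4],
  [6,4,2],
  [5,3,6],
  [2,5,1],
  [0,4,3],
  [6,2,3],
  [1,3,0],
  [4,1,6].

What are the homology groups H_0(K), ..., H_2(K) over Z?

H_0 ≅ Z,  H_1 ≅ Z^2,  H_2 ≅ Z.

Fix the vertex order 0 < 1 < 2 < 3 < 4 < 5 < 6 and write every simplex with vertices in increasing order. Then dim K = 2 and the simplices of K are:

  0-simplices (7): [0], [1], [2], [3], [4], [5], [6]
  1-simplices (21): [0,1], [0,2], [0,3], [0,4], [0,5], [0,6], [1,2], [1,3], [1,4], [1,5], [1,6], [2,3], [2,4], [2,5], [2,6], [3,4], [3,5], [3,6], [4,5], [4,6], [5,6]
  2-simplices (14): [0,1,3], [0,1,6], [0,2,4], [0,2,5], [0,3,4], [0,5,6], [1,2,3], [1,2,5], [1,4,5], [1,4,6], [2,3,6], [2,4,6], [3,4,5], [3,5,6]

Hence C_0 ≅ Z^7, C_1 ≅ Z^21, C_2 ≅ Z^14.

Boundary ∂_1: C_1 → C_0 maps an edge to its endpoints' difference, ∂[p,q] = q − p.
As a 7×21 matrix over Z this has rank 6, with invariant factors (1,1,1,1,1,1).

∂_2: C_2 → C_1 sends each 2-simplex [p,q,r] to [q,r] − [p,r] + [p,q]. For instance
  ∂[1,4,6] = [4,6] − [1,6] + [1,4],
  ∂[2,4,6] = [4,6] − [2,6] + [2,4].
The 21×14 boundary matrix has rank 13 and Smith normal form diag(1,1,1,1,1,1,1,1,1,1,1,1,1).

Now H_k = ker ∂_k / im ∂_{k+1}, so:

  H_0: rank C_0 − rank ∂_1 = 7 − 6 = 1, and the invariant factors of ∂_1 are all 1, so H_0 = Z.
  H_1: rank ker ∂_1 − rank ∂_2 = (21 − 6) − 13 = 2, and the invariant factors of ∂_2 are all 1, so H_1 = Z^2.
  H_2: rank ker ∂_2 − rank ∂_3 = (14 − 13) − 0 = 1, and there is no ∂_3, so H_2 = Z.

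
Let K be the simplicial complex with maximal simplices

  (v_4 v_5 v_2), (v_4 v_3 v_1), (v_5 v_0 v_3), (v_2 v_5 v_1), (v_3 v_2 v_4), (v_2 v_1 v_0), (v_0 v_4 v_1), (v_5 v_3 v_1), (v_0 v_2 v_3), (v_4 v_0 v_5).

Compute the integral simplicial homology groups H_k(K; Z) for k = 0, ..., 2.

Fix the vertex order v_0 < v_1 < v_2 < v_3 < v_4 < v_5 and write every simplex with vertices in increasing order. Then dim K = 2 and the simplices of K are:

  0-simplices (6): [v_0], [v_1], [v_2], [v_3], [v_4], [v_5]
  1-simplices (15): (15 of them)
  2-simplices (10): [v_0,v_1,v_2], [v_0,v_1,v_4], [v_0,v_2,v_3], [v_0,v_3,v_5], [v_0,v_4,v_5], [v_1,v_2,v_5], [v_1,v_3,v_4], [v_1,v_3,v_5], [v_2,v_3,v_4], [v_2,v_4,v_5]

so the chain groups are C_0 ≅ Z^6, C_1 ≅ Z^15, C_2 ≅ Z^10.

The boundary map ∂_1: C_1 → C_0 sends each edge [p,q] (with p < q) to q − p.
This gives a 6×15 integer matrix of rank 5; reducing to Smith normal form yields diagonal entries (1,1,1,1,1).

Boundary ∂_2: C_2 → C_1 sends each 2-simplex [p,q,r] to [q,r] − [p,r] + [p,q]. For instance
  ∂[v_1,v_3,v_5] = [v_3,v_5] − [v_1,v_5] + [v_1,v_3],
  ∂[v_0,v_2,v_3] = [v_2,v_3] − [v_0,v_3] + [v_0,v_2].
As a 15×10 matrix over Z this has rank 10, with invariant factors (1,1,1,1,1,1,1,1,1,2).

From H_k ≅ ker(∂_k) / im(∂_{k+1}) we obtain:

  H_0: rank C_0 − rank ∂_1 = 6 − 5 = 1, and the invariant factors of ∂_1 are all 1, so H_0 = Z.
  H_1: rank ker ∂_1 − rank ∂_2 = (15 − 5) − 10 = 0, and ∂_2 has invariant factor 2 > 1, so H_1 = Z/2.
  H_2: rank ker ∂_2 − rank ∂_3 = (10 − 10) − 0 = 0, and there is no ∂_3, so H_2 = 0.

As a check, the Euler characteristic is 6 − 15 + 10 = 1, which agrees with 1 − 0 + 0 = 1.

H_0 ≅ Z,  H_1 ≅ Z/2,  H_2 = 0.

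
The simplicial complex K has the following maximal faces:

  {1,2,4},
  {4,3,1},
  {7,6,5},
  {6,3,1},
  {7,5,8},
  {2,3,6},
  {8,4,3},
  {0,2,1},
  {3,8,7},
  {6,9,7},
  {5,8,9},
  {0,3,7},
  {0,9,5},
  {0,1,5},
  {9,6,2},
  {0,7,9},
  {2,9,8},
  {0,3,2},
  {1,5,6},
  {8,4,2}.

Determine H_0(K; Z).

We work with the vertex ordering 0 < 1 < 2 < 3 < 4 < 5 < 6 < 7 < 8 < 9. The simplices of K, each written with vertices in increasing order, are:

  0-simplices (10): [0], [1], [2], [3], [4], [5], [6], [7], [8], [9]
  1-simplices (30): (30 of them)
  2-simplices (20): (20 of them)

so the chain groups are C_0 ≅ Z^10, C_1 ≅ Z^30, C_2 ≅ Z^20.

The boundary map ∂_1: C_1 → C_0 is given by ∂[p,q] = [q] − [p]. For instance
  ∂[2,4] = [4] − [2].
The resulting 10×30 matrix has rank 9, and its Smith normal form has invariant factors (1,1,1,1,1,1,1,1,1).

∂_2: C_2 → C_1 maps a triangle to the signed sum of its edges. For instance
  ∂[2,6,9] = [6,9] − [2,9] + [2,6],
  ∂[0,1,5] = [1,5] − [0,5] + [0,1].
The resulting 30×20 matrix has rank 20, and its Smith normal form has invariant factors (1,1,1,1,1,1,1,1,1,1,1,1,1,1,1,1,1,1,1,2).

Reading off H_k = ker ∂_k / im ∂_{k+1}:

  H_0: rank C_0 − rank ∂_1 = 10 − 9 = 1, and the invariant factors of ∂_1 are all 1, so H_0 ≅ Z.

H_0 ≅ Z.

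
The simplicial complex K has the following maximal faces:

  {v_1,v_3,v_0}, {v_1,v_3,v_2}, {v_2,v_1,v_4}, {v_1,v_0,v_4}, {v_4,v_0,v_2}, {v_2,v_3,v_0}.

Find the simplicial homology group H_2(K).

H_2 = Z.

Fix the vertex order v_0 < v_1 < v_2 < v_3 < v_4 and write every simplex with vertices in increasing order. Then dim K = 2 and the simplices of K are:

  0-simplices (5): [v_0], [v_1], [v_2], [v_3], [v_4]
  1-simplices (9): [v_0,v_1], [v_0,v_2], [v_0,v_3], [v_0,v_4], [v_1,v_2], [v_1,v_3], [v_1,v_4], [v_2,v_3], [v_2,v_4]
  2-simplices (6): [v_0,v_1,v_3], [v_0,v_1,v_4], [v_0,v_2,v_3], [v_0,v_2,v_4], [v_1,v_2,v_3], [v_1,v_2,v_4]

giving chain groups C_0 ≅ Z^5, C_1 ≅ Z^9, C_2 ≅ Z^6.

Boundary ∂_1: C_1 → C_0 sends each edge [p,q] (with p < q) to q − p.
This gives a 5×9 integer matrix of rank 4; reducing to Smith normal form yields diagonal entries (1,1,1,1).

Boundary ∂_2: C_2 → C_1 sends each 2-simplex [p,q,r] to [q,r] − [p,r] + [p,q]. For instance
  ∂[v_0,v_2,v_3] = [v_2,v_3] − [v_0,v_3] + [v_0,v_2],
  ∂[v_1,v_2,v_4] = [v_2,v_4] − [v_1,v_4] + [v_1,v_2].
The 9×6 boundary matrix has rank 5 and Smith normal form diag(1,1,1,1,1).

From H_k ≅ ker(∂_k) / im(∂_{k+1}) we obtain:

  H_2: rank ker ∂_2 − rank ∂_3 = (6 − 5) − 0 = 1, and there is no ∂_3, so H_2 ≅ Z.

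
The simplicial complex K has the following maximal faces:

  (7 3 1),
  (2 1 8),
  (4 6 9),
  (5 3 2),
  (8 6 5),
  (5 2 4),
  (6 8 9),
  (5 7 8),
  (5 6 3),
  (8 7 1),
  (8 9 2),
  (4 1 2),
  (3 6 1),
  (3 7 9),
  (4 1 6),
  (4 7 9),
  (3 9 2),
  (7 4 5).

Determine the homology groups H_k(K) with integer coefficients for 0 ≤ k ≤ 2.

K has 9 vertices, 27 edges, 18 triangles.
rank ∂_0 = 0, rank ∂_1 = 8 ⇒ b_0 = 9 − 0 − 8 = 1; all invariant factors of ∂_1 are 1 so no torsion. So H_0 ≅ Z.
rank ∂_1 = 8, rank ∂_2 = 17 ⇒ b_1 = 27 − 8 − 17 = 2; all invariant factors of ∂_2 are 1 so no torsion. So H_1 ≅ Z^2.
rank ∂_2 = 17, rank ∂_3 = 0 ⇒ b_2 = 18 − 17 − 0 = 1. So H_2 ≅ Z.

H_0 ≅ Z,  H_1 ≅ Z^2,  H_2 ≅ Z.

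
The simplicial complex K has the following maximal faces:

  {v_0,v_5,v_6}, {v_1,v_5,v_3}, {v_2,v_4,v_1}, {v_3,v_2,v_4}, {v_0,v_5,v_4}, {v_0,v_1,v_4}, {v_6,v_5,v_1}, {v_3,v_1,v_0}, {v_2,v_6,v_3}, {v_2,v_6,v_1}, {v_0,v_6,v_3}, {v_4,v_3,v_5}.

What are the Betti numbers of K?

Fix the vertex order v_0 < v_1 < v_2 < v_3 < v_4 < v_5 < v_6 and write every simplex with vertices in increasing order. Then dim K = 2 and the simplices of K are:

  0-simplices (7): [v_0], [v_1], [v_2], [v_3], [v_4], [v_5], [v_6]
  1-simplices (18): (18 of them)
  2-simplices (12): (12 of them)

so the chain groups are C_0 ≅ Z^7, C_1 ≅ Z^18, C_2 ≅ Z^12.

The boundary map ∂_1: C_1 → C_0 sends each edge [p,q] (with p < q) to q − p.
The resulting 7×18 matrix has rank 6, and its Smith normal form has invariant factors (1,1,1,1,1,1).

The boundary map ∂_2: C_2 → C_1 maps a triangle to the signed sum of its edges. For instance
  ∂[v_0,v_1,v_4] = [v_1,v_4] − [v_0,v_4] + [v_0,v_1],
  ∂[v_0,v_5,v_6] = [v_5,v_6] − [v_0,v_6] + [v_0,v_5].
As a 18×12 matrix over Z this has rank 12, with invariant factors (1,1,1,1,1,1,1,1,1,1,1,2).

Computing H_k = (kernel of ∂_k) / (image of ∂_{k+1}):

  H_0: rank C_0 − rank ∂_1 = 7 − 6 = 1, and the invariant factors of ∂_1 are all 1, so H_0 = Z.
  H_1: rank ker ∂_1 − rank ∂_2 = (18 − 6) − 12 = 0, and ∂_2 has invariant factor 2 > 1, so H_1 = Z/2.
  H_2: rank ker ∂_2 − rank ∂_3 = (12 − 12) − 0 = 0, and there is no ∂_3, so H_2 = 0.

(K is a triangulation of the real projective plane RP^2.)

Hence the Betti numbers are b_0 = 1, b_1 = 0, b_2 = 0.

b_0 = 1, b_1 = 0, b_2 = 0.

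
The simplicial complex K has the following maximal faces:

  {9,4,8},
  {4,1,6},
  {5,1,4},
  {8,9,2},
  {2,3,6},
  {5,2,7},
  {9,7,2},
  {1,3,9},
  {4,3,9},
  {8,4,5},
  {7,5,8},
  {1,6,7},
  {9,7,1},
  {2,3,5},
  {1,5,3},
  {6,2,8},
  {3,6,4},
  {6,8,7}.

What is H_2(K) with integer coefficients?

Order the vertices as 1 < 2 < 3 < 4 < 5 < 6 < 7 < 8 < 9. Listing each simplex with vertices in this order, K has dimension 2 with simplices:

  0-simplices (9): [1], [2], [3], [4], [5], [6], [7], [8], [9]
  1-simplices (27): (27 of them)
  2-simplices (18): [1,3,5], [1,3,9], [1,4,5], [1,4,6], [1,6,7], [1,7,9], [2,3,5], [2,3,6], [2,5,7], [2,6,8], [2,7,9], [2,8,9], [3,4,6], [3,4,9], [4,5,8], [4,8,9], [5,7,8], [6,7,8]

so the chain groups are C_0 ≅ Z^9, C_1 ≅ Z^27, C_2 ≅ Z^18.

∂_1: C_1 → C_0 maps an edge to its endpoints' difference, ∂[p,q] = q − p. For instance
  ∂[1,7] = [7] − [1].
The resulting 9×27 matrix has rank 8, and its Smith normal form has invariant factors (1,1,1,1,1,1,1,1).

The boundary map ∂_2: C_2 → C_1 acts by ∂[p,q,r] = [q,r] − [p,r] + [p,q]. For instance
  ∂[2,3,5] = [3,5] − [2,5] + [2,3],
  ∂[1,6,7] = [6,7] − [1,7] + [1,6].
The 27×18 boundary matrix has rank 18 and Smith normal form diag(1,1,1,1,1,1,1,1,1,1,1,1,1,1,1,1,1,2).

From H_k ≅ ker(∂_k) / im(∂_{k+1}) we obtain:

  H_2: rank ker ∂_2 − rank ∂_3 = (18 − 18) − 0 = 0, and there is no ∂_3, so H_2 = 0.

H_2 ≅ 0.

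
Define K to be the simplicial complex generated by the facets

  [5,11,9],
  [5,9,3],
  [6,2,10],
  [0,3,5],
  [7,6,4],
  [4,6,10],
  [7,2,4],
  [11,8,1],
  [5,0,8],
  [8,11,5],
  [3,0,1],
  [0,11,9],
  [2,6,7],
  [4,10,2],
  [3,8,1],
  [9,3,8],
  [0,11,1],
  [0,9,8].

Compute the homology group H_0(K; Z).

We work with the vertex ordering 0 < 1 < 2 < 3 < 4 < 5 < 6 < 7 < 8 < 9 < 10 < 11. The simplices of K, each written with vertices in increasing order, are:

  0-simplices (12): [0], [1], [2], [3], [4], [5], [6], [7], [8], [9], [10], [11]
  1-simplices (27): (27 of them)
  2-simplices (18): (18 of them)

so the chain groups are C_0 ≅ Z^12, C_1 ≅ Z^27, C_2 ≅ Z^18.

Boundary ∂_1: C_1 → C_0 sends each edge [p,q] (with p < q) to q − p. For instance
  ∂[1,11] = [11] − [1].
This gives a 12×27 integer matrix of rank 10; reducing to Smith normal form yields diagonal entries (1,1,1,1,1,1,1,1,1,1).

∂_2: C_2 → C_1 sends each 2-simplex [p,q,r] to [q,r] − [p,r] + [p,q]. For instance
  ∂[1,3,8] = [3,8] − [1,8] + [1,3],
  ∂[0,9,11] = [9,11] − [0,11] + [0,9].
As a 27×18 matrix over Z this has rank 17, with invariant factors (1,1,1,1,1,1,1,1,1,1,1,1,1,1,1,1,2).

From H_k ≅ ker(∂_k) / im(∂_{k+1}) we obtain:

  H_0: rank C_0 − rank ∂_1 = 12 − 10 = 2, and the invariant factors of ∂_1 are all 1, so H_0 = Z^2.

H_0 = Z^2.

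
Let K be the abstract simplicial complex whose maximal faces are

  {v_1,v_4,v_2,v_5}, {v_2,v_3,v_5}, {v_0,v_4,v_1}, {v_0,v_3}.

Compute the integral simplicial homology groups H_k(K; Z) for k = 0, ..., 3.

Fix the vertex order v_0 < v_1 < v_2 < v_3 < v_4 < v_5 and write every simplex with vertices in increasing order. Then dim K = 3 and the simplices of K are:

  0-simplices (6): [v_0], [v_1], [v_2], [v_3], [v_4], [v_5]
  1-simplices (11): [v_0,v_1], [v_0,v_3], [v_0,v_4], [v_1,v_2], [v_1,v_4], [v_1,v_5], [v_2,v_3], [v_2,v_4], [v_2,v_5], [v_3,v_5], [v_4,v_5]
  2-simplices (6): [v_0,v_1,v_4], [v_1,v_2,v_4], [v_1,v_2,v_5], [v_1,v_4,v_5], [v_2,v_3,v_5], [v_2,v_4,v_5]
  3-simplices (1): [v_1,v_2,v_4,v_5]

Hence C_0 ≅ Z^6, C_1 ≅ Z^11, C_2 ≅ Z^6, C_3 ≅ Z^1.

∂_1: C_1 → C_0 sends each edge [p,q] (with p < q) to q − p. For instance
  ∂[v_1,v_5] = [v_5] − [v_1].
The 6×11 boundary matrix has rank 5 and Smith normal form diag(1,1,1,1,1).

∂_2: C_2 → C_1 sends each 2-simplex [p,q,r] to [q,r] − [p,r] + [p,q]. For instance
  ∂[v_2,v_3,v_5] = [v_3,v_5] − [v_2,v_5] + [v_2,v_3],
  ∂[v_0,v_1,v_4] = [v_1,v_4] − [v_0,v_4] + [v_0,v_1].
As a 11×6 matrix over Z this has rank 5, with invariant factors (1,1,1,1,1).

The boundary map ∂_3: C_3 → C_2 sends each 3-simplex σ to the alternating sum Σ_i (−1)^i (σ with its i-th vertex removed). For instance
  ∂[v_1,v_2,v_4,v_5] = [v_2,v_4,v_5] − [v_1,v_4,v_5] + [v_1,v_2,v_5] − [v_1,v_2,v_4].
The 6×1 boundary matrix has rank 1 and Smith normal form diag(1).

Now H_k = ker ∂_k / im ∂_{k+1}, so:

  H_0: rank C_0 − rank ∂_1 = 6 − 5 = 1, and the invariant factors of ∂_1 are all 1, so H_0 ≅ Z.
  H_1: rank ker ∂_1 − rank ∂_2 = (11 − 5) − 5 = 1, and the invariant factors of ∂_2 are all 1, so H_1 ≅ Z.
  H_2: rank ker ∂_2 − rank ∂_3 = (6 − 5) − 1 = 0, and the invariant factors of ∂_3 are all 1, so H_2 ≅ 0.
  H_3: rank ker ∂_3 − rank ∂_4 = (1 − 1) − 0 = 0, and there is no ∂_4, so H_3 ≅ 0.

H_0 ≅ Z,  H_1 ≅ Z,  H_2 = 0,  H_3 = 0.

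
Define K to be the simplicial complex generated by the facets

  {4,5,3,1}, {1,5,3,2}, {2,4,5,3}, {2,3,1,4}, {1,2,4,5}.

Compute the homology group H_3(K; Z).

H_3 = Z.

Take the total order 1 < 2 < 3 < 4 < 5 on the vertex set. Then K (dimension 3) consists of the simplices:

  0-simplices (5): [1], [2], [3], [4], [5]
  1-simplices (10): [1,2], [1,3], [1,4], [1,5], [2,3], [2,4], [2,5], [3,4], [3,5], [4,5]
  2-simplices (10): [1,2,3], [1,2,4], [1,2,5], [1,3,4], [1,3,5], [1,4,5], [2,3,4], [2,3,5], [2,4,5], [3,4,5]
  3-simplices (5): [1,2,3,4], [1,2,3,5], [1,2,4,5], [1,3,4,5], [2,3,4,5]

Hence C_0 ≅ Z^5, C_1 ≅ Z^10, C_2 ≅ Z^10, C_3 ≅ Z^5.

Boundary ∂_1: C_1 → C_0 maps an edge to its endpoints' difference, ∂[p,q] = q − p. For instance
  ∂[3,5] = [5] − [3].
The resulting 5×10 matrix has rank 4, and its Smith normal form has invariant factors (1,1,1,1).

∂_2: C_2 → C_1 sends each 2-simplex [p,q,r] to [q,r] − [p,r] + [p,q]. For instance
  ∂[1,4,5] = [4,5] − [1,5] + [1,4],
  ∂[1,2,4] = [2,4] − [1,4] + [1,2].
As a 10×10 matrix over Z this has rank 6, with invariant factors (1,1,1,1,1,1).

The boundary map ∂_3: C_3 → C_2 sends each 3-simplex σ to the alternating sum Σ_i (−1)^i (σ with its i-th vertex removed). For instance
  ∂[2,3,4,5] = [3,4,5] − [2,4,5] + [2,3,5] − [2,3,4],
  ∂[1,2,4,5] = [2,4,5] − [1,4,5] + [1,2,5] − [1,2,4].
This gives a 10×5 integer matrix of rank 4; reducing to Smith normal form yields diagonal entries (1,1,1,1).

Now H_k = ker ∂_k / im ∂_{k+1}, so:

  H_3: rank ker ∂_3 − rank ∂_4 = (5 − 4) − 0 = 1, and there is no ∂_4, so H_3 = Z.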